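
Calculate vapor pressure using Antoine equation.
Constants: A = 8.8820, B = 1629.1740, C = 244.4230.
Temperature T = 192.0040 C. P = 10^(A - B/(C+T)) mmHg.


C+T = 436.4270
B/(C+T) = 3.7330
log10(P) = 8.8820 - 3.7330 = 5.1490
P = 10^5.1490 = 140934.8216 mmHg

140934.8216 mmHg


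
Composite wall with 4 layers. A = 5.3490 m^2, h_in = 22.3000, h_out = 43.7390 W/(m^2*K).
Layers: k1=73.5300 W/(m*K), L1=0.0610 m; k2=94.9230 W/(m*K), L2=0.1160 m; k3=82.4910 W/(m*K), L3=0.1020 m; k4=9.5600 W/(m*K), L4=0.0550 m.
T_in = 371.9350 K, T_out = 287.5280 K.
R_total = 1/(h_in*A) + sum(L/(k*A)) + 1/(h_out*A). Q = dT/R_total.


R_conv_in = 1/(22.3000*5.3490) = 0.0084
R_1 = 0.0610/(73.5300*5.3490) = 0.0002
R_2 = 0.1160/(94.9230*5.3490) = 0.0002
R_3 = 0.1020/(82.4910*5.3490) = 0.0002
R_4 = 0.0550/(9.5600*5.3490) = 0.0011
R_conv_out = 1/(43.7390*5.3490) = 0.0043
R_total = 0.0143 K/W
Q = 84.4070 / 0.0143 = 5882.8591 W

R_total = 0.0143 K/W, Q = 5882.8591 W


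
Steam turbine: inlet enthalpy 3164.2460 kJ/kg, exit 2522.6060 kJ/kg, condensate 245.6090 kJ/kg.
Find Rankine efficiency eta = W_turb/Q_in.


W = 641.6400 kJ/kg
Q_in = 2918.6370 kJ/kg
eta = 0.2198 = 21.9842%

eta = 21.9842%


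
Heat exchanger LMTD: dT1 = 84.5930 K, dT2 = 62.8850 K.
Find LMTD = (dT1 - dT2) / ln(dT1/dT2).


dT1/dT2 = 1.3452
ln(dT1/dT2) = 0.2965
LMTD = 21.7080 / 0.2965 = 73.2033 K

73.2033 K


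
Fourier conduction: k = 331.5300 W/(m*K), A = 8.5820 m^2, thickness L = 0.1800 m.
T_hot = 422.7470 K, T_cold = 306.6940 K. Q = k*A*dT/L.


dT = 116.0530 K
Q = 331.5300 * 8.5820 * 116.0530 / 0.1800 = 1834404.9359 W

1834404.9359 W


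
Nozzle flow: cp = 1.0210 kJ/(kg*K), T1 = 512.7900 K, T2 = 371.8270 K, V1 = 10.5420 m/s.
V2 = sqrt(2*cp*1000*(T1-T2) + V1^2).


dT = 140.9630 K
2*cp*1000*dT = 287846.4460
V1^2 = 111.1338
V2 = sqrt(287957.5798) = 536.6168 m/s

536.6168 m/s


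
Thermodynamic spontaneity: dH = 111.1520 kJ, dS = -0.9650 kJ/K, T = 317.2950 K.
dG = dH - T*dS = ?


T*dS = 317.2950 * -0.9650 = -306.1897 kJ
dG = 111.1520 + 306.1897 = 417.3417 kJ (non-spontaneous)

dG = 417.3417 kJ, non-spontaneous


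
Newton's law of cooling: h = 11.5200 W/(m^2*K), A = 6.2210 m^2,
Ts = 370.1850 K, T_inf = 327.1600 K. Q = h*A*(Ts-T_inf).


dT = 43.0250 K
Q = 11.5200 * 6.2210 * 43.0250 = 3083.4262 W

3083.4262 W


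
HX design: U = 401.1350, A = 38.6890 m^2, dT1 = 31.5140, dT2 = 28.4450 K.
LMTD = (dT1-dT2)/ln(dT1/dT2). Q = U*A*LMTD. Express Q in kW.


LMTD = 29.9533 K
Q = 401.1350 * 38.6890 * 29.9533 = 464860.6081 W = 464.8606 kW

464.8606 kW


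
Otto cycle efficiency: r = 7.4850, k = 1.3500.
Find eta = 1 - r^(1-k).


r^(k-1) = 2.0229
eta = 1 - 1/2.0229 = 0.5057 = 50.5652%

50.5652%


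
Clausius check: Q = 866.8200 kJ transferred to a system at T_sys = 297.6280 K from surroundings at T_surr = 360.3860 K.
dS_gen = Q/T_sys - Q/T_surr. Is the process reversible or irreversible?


dS_sys = 866.8200/297.6280 = 2.9124 kJ/K
dS_surr = -866.8200/360.3860 = -2.4053 kJ/K
dS_gen = 2.9124 - 2.4053 = 0.5072 kJ/K (irreversible)

dS_gen = 0.5072 kJ/K, irreversible


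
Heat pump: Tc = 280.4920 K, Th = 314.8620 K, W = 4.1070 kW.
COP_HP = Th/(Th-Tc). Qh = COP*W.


COP = 314.8620 / 34.3700 = 9.1610
Qh = 9.1610 * 4.1070 = 37.6240 kW

COP = 9.1610, Qh = 37.6240 kW


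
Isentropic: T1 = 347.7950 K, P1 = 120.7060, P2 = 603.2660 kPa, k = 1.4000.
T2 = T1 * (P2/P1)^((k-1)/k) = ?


(k-1)/k = 0.2857
(P2/P1)^exp = 1.5836
T2 = 347.7950 * 1.5836 = 550.7757 K

550.7757 K


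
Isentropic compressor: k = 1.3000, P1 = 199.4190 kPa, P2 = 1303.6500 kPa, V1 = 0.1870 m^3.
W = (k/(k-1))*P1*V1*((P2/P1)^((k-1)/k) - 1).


(k-1)/k = 0.2308
(P2/P1)^exp = 1.5423
W = 4.3333 * 199.4190 * 0.1870 * (1.5423 - 1) = 87.6329 kJ

87.6329 kJ


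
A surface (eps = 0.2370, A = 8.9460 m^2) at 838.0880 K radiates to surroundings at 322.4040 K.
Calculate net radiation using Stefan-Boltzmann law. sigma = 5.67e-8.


T^4 = 4.9335e+11
Tsurr^4 = 1.0804e+10
Q = 0.2370 * 5.67e-8 * 8.9460 * 4.8255e+11 = 58009.8934 W

58009.8934 W


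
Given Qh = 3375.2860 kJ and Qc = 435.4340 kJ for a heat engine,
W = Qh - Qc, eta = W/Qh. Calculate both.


W = 3375.2860 - 435.4340 = 2939.8520 kJ
eta = 2939.8520 / 3375.2860 = 0.8710 = 87.0993%

W = 2939.8520 kJ, eta = 87.0993%


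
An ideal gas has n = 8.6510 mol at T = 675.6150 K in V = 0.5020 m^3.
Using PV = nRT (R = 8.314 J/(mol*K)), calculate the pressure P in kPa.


P = nRT/V = 8.6510 * 8.314 * 675.6150 / 0.5020
= 48593.2130 / 0.5020 = 96799.2290 Pa = 96.7992 kPa

96.7992 kPa


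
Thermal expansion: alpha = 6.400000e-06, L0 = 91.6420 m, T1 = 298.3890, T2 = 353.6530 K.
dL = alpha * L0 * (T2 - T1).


dT = 55.2640 K
dL = 6.400000e-06 * 91.6420 * 55.2640 = 0.032413 m
L_final = 91.674413 m

dL = 0.032413 m


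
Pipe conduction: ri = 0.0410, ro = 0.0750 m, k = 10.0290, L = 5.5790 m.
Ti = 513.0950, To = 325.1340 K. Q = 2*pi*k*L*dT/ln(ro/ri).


dT = 187.9610 K
ln(ro/ri) = 0.6039
Q = 2*pi*10.0290*5.5790*187.9610 / 0.6039 = 109417.0593 W

109417.0593 W


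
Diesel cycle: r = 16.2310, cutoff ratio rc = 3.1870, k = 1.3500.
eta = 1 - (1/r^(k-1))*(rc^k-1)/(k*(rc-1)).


r^(k-1) = 2.6523
rc^k = 4.7815
eta = 0.5171 = 51.7094%

51.7094%


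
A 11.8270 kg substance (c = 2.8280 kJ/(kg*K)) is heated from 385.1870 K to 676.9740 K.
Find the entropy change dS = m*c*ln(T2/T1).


T2/T1 = 1.7575
ln(T2/T1) = 0.5639
dS = 11.8270 * 2.8280 * 0.5639 = 18.8608 kJ/K

18.8608 kJ/K


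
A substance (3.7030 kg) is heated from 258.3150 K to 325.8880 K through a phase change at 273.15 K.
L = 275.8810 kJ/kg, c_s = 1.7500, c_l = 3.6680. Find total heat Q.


Q1 (sensible, solid) = 3.7030 * 1.7500 * 14.8350 = 96.1345 kJ
Q2 (latent) = 3.7030 * 275.8810 = 1021.5873 kJ
Q3 (sensible, liquid) = 3.7030 * 3.6680 * 52.7380 = 716.3194 kJ
Q_total = 1834.0412 kJ

1834.0412 kJ


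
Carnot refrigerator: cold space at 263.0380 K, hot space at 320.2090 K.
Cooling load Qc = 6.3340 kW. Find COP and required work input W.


COP = 263.0380 / 57.1710 = 4.6009
W = 6.3340 / 4.6009 = 1.3767 kW

COP = 4.6009, W = 1.3767 kW


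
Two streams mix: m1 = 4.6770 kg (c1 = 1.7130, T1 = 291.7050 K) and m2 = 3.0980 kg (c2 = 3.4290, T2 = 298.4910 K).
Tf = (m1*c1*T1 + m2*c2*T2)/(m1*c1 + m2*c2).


num = 5507.9357
den = 18.6347
Tf = 295.5735 K

295.5735 K


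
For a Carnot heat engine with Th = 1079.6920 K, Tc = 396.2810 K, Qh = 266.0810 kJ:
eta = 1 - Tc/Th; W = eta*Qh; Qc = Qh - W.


eta = 1 - 396.2810/1079.6920 = 0.6330
W = 0.6330 * 266.0810 = 168.4209 kJ
Qc = 266.0810 - 168.4209 = 97.6601 kJ

eta = 63.2968%, W = 168.4209 kJ, Qc = 97.6601 kJ


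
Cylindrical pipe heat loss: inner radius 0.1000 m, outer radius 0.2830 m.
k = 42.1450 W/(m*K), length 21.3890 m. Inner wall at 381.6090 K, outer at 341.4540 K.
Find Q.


dT = 40.1550 K
ln(ro/ri) = 1.0403
Q = 2*pi*42.1450*21.3890*40.1550 / 1.0403 = 218628.6943 W

218628.6943 W


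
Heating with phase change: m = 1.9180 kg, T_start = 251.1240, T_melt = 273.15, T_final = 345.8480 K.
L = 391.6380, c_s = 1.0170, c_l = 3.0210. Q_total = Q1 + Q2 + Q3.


Q1 (sensible, solid) = 1.9180 * 1.0170 * 22.0260 = 42.9640 kJ
Q2 (latent) = 1.9180 * 391.6380 = 751.1617 kJ
Q3 (sensible, liquid) = 1.9180 * 3.0210 * 72.6980 = 421.2324 kJ
Q_total = 1215.3582 kJ

1215.3582 kJ


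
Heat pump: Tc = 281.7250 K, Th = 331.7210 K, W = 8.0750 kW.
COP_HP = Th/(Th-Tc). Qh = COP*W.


COP = 331.7210 / 49.9960 = 6.6350
Qh = 6.6350 * 8.0750 = 53.5772 kW

COP = 6.6350, Qh = 53.5772 kW


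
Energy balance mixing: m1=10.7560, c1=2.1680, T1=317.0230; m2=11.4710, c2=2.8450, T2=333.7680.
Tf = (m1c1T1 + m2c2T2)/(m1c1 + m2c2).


num = 18285.1789
den = 55.9540
Tf = 326.7895 K

326.7895 K


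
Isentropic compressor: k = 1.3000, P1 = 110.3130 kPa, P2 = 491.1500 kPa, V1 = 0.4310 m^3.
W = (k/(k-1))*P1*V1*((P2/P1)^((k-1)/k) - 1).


(k-1)/k = 0.2308
(P2/P1)^exp = 1.4115
W = 4.3333 * 110.3130 * 0.4310 * (1.4115 - 1) = 84.7759 kJ

84.7759 kJ


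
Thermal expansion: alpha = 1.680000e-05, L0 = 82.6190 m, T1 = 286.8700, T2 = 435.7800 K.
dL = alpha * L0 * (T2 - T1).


dT = 148.9100 K
dL = 1.680000e-05 * 82.6190 * 148.9100 = 0.206687 m
L_final = 82.825687 m

dL = 0.206687 m


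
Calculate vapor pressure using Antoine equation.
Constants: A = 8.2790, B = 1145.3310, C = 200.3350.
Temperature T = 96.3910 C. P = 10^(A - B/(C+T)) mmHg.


C+T = 296.7260
B/(C+T) = 3.8599
log10(P) = 8.2790 - 3.8599 = 4.4191
P = 10^4.4191 = 26248.5723 mmHg

26248.5723 mmHg


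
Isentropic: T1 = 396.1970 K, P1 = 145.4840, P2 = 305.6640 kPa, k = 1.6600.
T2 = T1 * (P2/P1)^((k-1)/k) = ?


(k-1)/k = 0.3976
(P2/P1)^exp = 1.3434
T2 = 396.1970 * 1.3434 = 532.2380 K

532.2380 K


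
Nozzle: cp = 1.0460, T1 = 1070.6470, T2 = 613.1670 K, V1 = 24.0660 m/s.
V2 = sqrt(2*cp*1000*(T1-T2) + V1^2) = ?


dT = 457.4800 K
2*cp*1000*dT = 957048.1600
V1^2 = 579.1724
V2 = sqrt(957627.3324) = 978.5844 m/s

978.5844 m/s


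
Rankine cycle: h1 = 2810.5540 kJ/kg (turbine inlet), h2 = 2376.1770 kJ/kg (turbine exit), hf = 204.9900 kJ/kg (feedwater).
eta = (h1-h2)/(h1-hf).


W = 434.3770 kJ/kg
Q_in = 2605.5640 kJ/kg
eta = 0.1667 = 16.6711%

eta = 16.6711%


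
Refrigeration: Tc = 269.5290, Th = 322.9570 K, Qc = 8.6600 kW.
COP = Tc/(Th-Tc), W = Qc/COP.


COP = 269.5290 / 53.4280 = 5.0447
W = 8.6600 / 5.0447 = 1.7166 kW

COP = 5.0447, W = 1.7166 kW


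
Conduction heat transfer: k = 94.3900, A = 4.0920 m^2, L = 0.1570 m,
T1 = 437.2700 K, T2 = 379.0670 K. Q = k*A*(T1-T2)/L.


dT = 58.2030 K
Q = 94.3900 * 4.0920 * 58.2030 / 0.1570 = 143188.2328 W

143188.2328 W


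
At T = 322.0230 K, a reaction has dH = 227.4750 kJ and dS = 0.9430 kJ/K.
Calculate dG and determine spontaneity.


T*dS = 322.0230 * 0.9430 = 303.6677 kJ
dG = 227.4750 - 303.6677 = -76.1927 kJ (spontaneous)

dG = -76.1927 kJ, spontaneous


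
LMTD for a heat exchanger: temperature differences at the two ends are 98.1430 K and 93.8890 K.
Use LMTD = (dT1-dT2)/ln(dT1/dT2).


dT1/dT2 = 1.0453
ln(dT1/dT2) = 0.0443
LMTD = 4.2540 / 0.0443 = 96.0003 K

96.0003 K


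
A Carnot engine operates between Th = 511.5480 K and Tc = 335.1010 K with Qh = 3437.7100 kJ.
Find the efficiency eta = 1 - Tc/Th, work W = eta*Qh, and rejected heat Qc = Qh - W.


eta = 1 - 335.1010/511.5480 = 0.3449
W = 0.3449 * 3437.7100 = 1185.7609 kJ
Qc = 3437.7100 - 1185.7609 = 2251.9491 kJ

eta = 34.4928%, W = 1185.7609 kJ, Qc = 2251.9491 kJ


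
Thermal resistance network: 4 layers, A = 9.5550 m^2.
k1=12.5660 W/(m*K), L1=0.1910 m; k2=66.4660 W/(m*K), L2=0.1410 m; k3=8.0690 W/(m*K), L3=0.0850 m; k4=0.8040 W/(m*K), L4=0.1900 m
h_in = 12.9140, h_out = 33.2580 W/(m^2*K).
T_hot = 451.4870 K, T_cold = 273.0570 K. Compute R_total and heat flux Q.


R_conv_in = 1/(12.9140*9.5550) = 0.0081
R_1 = 0.1910/(12.5660*9.5550) = 0.0016
R_2 = 0.1410/(66.4660*9.5550) = 0.0002
R_3 = 0.0850/(8.0690*9.5550) = 0.0011
R_4 = 0.1900/(0.8040*9.5550) = 0.0247
R_conv_out = 1/(33.2580*9.5550) = 0.0031
R_total = 0.0389 K/W
Q = 178.4300 / 0.0389 = 4587.0440 W

R_total = 0.0389 K/W, Q = 4587.0440 W


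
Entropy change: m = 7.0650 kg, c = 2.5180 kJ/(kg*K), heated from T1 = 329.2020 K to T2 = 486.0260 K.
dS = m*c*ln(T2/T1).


T2/T1 = 1.4764
ln(T2/T1) = 0.3896
dS = 7.0650 * 2.5180 * 0.3896 = 6.9307 kJ/K

6.9307 kJ/K


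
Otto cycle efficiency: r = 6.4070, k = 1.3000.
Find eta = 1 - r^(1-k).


r^(k-1) = 1.7458
eta = 1 - 1/1.7458 = 0.4272 = 42.7199%

42.7199%


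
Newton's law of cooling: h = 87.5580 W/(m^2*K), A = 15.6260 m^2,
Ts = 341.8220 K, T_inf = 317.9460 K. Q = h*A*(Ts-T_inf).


dT = 23.8760 K
Q = 87.5580 * 15.6260 * 23.8760 = 32666.6969 W

32666.6969 W


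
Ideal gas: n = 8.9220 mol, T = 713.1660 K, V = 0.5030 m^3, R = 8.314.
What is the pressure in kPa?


P = nRT/V = 8.9220 * 8.314 * 713.1660 / 0.5030
= 52900.8767 / 0.5030 = 105170.7290 Pa = 105.1707 kPa

105.1707 kPa


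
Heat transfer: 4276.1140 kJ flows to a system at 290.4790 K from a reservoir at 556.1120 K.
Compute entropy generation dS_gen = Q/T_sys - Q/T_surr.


dS_sys = 4276.1140/290.4790 = 14.7209 kJ/K
dS_surr = -4276.1140/556.1120 = -7.6893 kJ/K
dS_gen = 14.7209 - 7.6893 = 7.0316 kJ/K (irreversible)

dS_gen = 7.0316 kJ/K, irreversible


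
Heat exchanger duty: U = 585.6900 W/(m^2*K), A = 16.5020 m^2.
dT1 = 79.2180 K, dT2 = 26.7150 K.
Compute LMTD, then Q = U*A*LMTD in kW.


LMTD = 48.3018 K
Q = 585.6900 * 16.5020 * 48.3018 = 466839.5278 W = 466.8395 kW

466.8395 kW


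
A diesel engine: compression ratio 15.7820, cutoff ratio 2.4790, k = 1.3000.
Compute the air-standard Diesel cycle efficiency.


r^(k-1) = 2.2880
rc^k = 3.2551
eta = 0.4874 = 48.7376%

48.7376%


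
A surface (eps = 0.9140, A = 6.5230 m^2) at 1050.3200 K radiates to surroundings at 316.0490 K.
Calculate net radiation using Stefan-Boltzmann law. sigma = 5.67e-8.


T^4 = 1.2170e+12
Tsurr^4 = 9.9774e+09
Q = 0.9140 * 5.67e-8 * 6.5230 * 1.2070e+12 = 408026.1168 W

408026.1168 W


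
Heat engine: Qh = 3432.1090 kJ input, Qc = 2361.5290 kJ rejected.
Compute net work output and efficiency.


W = 3432.1090 - 2361.5290 = 1070.5800 kJ
eta = 1070.5800 / 3432.1090 = 0.3119 = 31.1931%

W = 1070.5800 kJ, eta = 31.1931%


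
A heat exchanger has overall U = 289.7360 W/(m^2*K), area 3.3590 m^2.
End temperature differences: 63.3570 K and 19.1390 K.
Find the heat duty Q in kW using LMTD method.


LMTD = 36.9389 K
Q = 289.7360 * 3.3590 * 36.9389 = 35949.8129 W = 35.9498 kW

35.9498 kW


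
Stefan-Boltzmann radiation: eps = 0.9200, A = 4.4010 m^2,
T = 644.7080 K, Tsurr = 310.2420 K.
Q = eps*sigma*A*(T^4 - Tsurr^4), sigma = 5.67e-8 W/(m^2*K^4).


T^4 = 1.7276e+11
Tsurr^4 = 9.2641e+09
Q = 0.9200 * 5.67e-8 * 4.4010 * 1.6350e+11 = 37535.1991 W

37535.1991 W


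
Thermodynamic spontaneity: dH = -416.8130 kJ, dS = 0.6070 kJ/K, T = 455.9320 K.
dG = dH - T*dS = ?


T*dS = 455.9320 * 0.6070 = 276.7507 kJ
dG = -416.8130 - 276.7507 = -693.5637 kJ (spontaneous)

dG = -693.5637 kJ, spontaneous


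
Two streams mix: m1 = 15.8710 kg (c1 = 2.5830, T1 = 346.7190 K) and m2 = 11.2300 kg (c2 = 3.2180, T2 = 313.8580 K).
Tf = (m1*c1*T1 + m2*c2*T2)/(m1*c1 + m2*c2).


num = 25555.9180
den = 77.1329
Tf = 331.3230 K

331.3230 K


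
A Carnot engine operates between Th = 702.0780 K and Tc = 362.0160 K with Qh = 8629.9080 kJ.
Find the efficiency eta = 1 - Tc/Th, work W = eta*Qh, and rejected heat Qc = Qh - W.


eta = 1 - 362.0160/702.0780 = 0.4844
W = 0.4844 * 8629.9080 = 4180.0253 kJ
Qc = 8629.9080 - 4180.0253 = 4449.8827 kJ

eta = 48.4365%, W = 4180.0253 kJ, Qc = 4449.8827 kJ


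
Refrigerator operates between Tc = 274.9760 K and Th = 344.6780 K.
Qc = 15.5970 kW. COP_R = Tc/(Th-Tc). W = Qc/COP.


COP = 274.9760 / 69.7020 = 3.9450
W = 15.5970 / 3.9450 = 3.9536 kW

COP = 3.9450, W = 3.9536 kW


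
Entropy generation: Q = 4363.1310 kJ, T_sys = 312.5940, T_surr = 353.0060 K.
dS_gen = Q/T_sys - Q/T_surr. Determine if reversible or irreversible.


dS_sys = 4363.1310/312.5940 = 13.9578 kJ/K
dS_surr = -4363.1310/353.0060 = -12.3599 kJ/K
dS_gen = 13.9578 - 12.3599 = 1.5979 kJ/K (irreversible)

dS_gen = 1.5979 kJ/K, irreversible


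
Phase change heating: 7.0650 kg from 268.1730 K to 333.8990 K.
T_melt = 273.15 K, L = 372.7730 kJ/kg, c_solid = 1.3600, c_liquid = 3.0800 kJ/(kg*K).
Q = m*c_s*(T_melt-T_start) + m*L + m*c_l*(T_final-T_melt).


Q1 (sensible, solid) = 7.0650 * 1.3600 * 4.9770 = 47.8210 kJ
Q2 (latent) = 7.0650 * 372.7730 = 2633.6412 kJ
Q3 (sensible, liquid) = 7.0650 * 3.0800 * 60.7490 = 1321.9104 kJ
Q_total = 4003.3726 kJ

4003.3726 kJ


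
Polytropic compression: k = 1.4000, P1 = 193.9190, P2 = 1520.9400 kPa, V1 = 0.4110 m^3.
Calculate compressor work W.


(k-1)/k = 0.2857
(P2/P1)^exp = 1.8012
W = 3.5000 * 193.9190 * 0.4110 * (1.8012 - 1) = 223.5050 kJ

223.5050 kJ


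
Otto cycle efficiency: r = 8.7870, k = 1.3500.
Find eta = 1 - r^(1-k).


r^(k-1) = 2.1397
eta = 1 - 1/2.1397 = 0.5326 = 53.2635%

53.2635%


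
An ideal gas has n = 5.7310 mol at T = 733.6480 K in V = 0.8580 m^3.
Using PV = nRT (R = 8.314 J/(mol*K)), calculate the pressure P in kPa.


P = nRT/V = 5.7310 * 8.314 * 733.6480 / 0.8580
= 34956.5180 / 0.8580 = 40741.8625 Pa = 40.7419 kPa

40.7419 kPa


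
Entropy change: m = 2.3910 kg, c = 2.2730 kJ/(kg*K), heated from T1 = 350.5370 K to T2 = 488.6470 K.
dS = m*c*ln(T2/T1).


T2/T1 = 1.3940
ln(T2/T1) = 0.3322
dS = 2.3910 * 2.2730 * 0.3322 = 1.8053 kJ/K

1.8053 kJ/K


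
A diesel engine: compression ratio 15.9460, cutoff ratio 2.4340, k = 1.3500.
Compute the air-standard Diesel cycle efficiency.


r^(k-1) = 2.6359
rc^k = 3.3230
eta = 0.5448 = 54.4759%

54.4759%


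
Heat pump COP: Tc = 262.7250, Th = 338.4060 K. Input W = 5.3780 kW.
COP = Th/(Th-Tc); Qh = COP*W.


COP = 338.4060 / 75.6810 = 4.4715
Qh = 4.4715 * 5.3780 = 24.0476 kW

COP = 4.4715, Qh = 24.0476 kW


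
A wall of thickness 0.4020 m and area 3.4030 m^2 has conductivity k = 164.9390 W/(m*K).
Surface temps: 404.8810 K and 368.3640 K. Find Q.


dT = 36.5170 K
Q = 164.9390 * 3.4030 * 36.5170 / 0.4020 = 50986.3995 W

50986.3995 W


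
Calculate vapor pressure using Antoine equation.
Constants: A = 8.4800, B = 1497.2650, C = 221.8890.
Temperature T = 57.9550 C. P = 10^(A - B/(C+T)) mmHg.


C+T = 279.8440
B/(C+T) = 5.3504
log10(P) = 8.4800 - 5.3504 = 3.1296
P = 10^3.1296 = 1347.8578 mmHg

1347.8578 mmHg


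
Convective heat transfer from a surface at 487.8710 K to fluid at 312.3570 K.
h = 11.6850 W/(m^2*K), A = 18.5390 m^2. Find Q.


dT = 175.5140 K
Q = 11.6850 * 18.5390 * 175.5140 = 38021.2845 W

38021.2845 W


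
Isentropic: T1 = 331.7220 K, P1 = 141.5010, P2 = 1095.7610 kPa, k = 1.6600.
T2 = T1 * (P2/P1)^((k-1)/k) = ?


(k-1)/k = 0.3976
(P2/P1)^exp = 2.2565
T2 = 331.7220 * 2.2565 = 748.5395 K

748.5395 K


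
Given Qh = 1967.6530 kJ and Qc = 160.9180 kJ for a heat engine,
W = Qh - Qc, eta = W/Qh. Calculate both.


W = 1967.6530 - 160.9180 = 1806.7350 kJ
eta = 1806.7350 / 1967.6530 = 0.9182 = 91.8218%

W = 1806.7350 kJ, eta = 91.8218%


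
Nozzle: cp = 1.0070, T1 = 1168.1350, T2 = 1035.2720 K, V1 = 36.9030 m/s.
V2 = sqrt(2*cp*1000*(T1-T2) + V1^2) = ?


dT = 132.8630 K
2*cp*1000*dT = 267586.0820
V1^2 = 1361.8314
V2 = sqrt(268947.9134) = 518.6019 m/s

518.6019 m/s


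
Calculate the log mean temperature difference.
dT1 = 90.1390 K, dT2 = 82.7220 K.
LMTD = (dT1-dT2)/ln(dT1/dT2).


dT1/dT2 = 1.0897
ln(dT1/dT2) = 0.0859
LMTD = 7.4170 / 0.0859 = 86.3774 K

86.3774 K


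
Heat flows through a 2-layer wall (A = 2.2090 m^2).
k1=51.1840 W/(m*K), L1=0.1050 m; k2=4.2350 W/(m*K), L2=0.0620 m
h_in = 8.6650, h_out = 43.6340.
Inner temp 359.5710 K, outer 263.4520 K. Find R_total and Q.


R_conv_in = 1/(8.6650*2.2090) = 0.0522
R_1 = 0.1050/(51.1840*2.2090) = 0.0009
R_2 = 0.0620/(4.2350*2.2090) = 0.0066
R_conv_out = 1/(43.6340*2.2090) = 0.0104
R_total = 0.0702 K/W
Q = 96.1190 / 0.0702 = 1369.7090 W

R_total = 0.0702 K/W, Q = 1369.7090 W


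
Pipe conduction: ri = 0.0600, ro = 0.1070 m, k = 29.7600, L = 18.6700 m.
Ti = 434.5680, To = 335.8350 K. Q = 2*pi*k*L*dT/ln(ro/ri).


dT = 98.7330 K
ln(ro/ri) = 0.5785
Q = 2*pi*29.7600*18.6700*98.7330 / 0.5785 = 595837.5792 W

595837.5792 W


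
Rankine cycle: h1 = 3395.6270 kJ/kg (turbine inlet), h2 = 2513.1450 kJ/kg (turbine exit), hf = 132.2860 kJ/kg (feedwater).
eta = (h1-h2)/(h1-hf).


W = 882.4820 kJ/kg
Q_in = 3263.3410 kJ/kg
eta = 0.2704 = 27.0423%

eta = 27.0423%


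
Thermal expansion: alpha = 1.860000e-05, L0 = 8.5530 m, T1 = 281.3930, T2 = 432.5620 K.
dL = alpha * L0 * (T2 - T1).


dT = 151.1690 K
dL = 1.860000e-05 * 8.5530 * 151.1690 = 0.024049 m
L_final = 8.577049 m

dL = 0.024049 m


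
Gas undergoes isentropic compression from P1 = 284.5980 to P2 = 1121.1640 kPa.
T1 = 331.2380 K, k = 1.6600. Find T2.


(k-1)/k = 0.3976
(P2/P1)^exp = 1.7248
T2 = 331.2380 * 1.7248 = 571.3211 K

571.3211 K


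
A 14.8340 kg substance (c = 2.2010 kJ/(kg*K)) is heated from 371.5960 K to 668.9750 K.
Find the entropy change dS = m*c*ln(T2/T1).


T2/T1 = 1.8003
ln(T2/T1) = 0.5879
dS = 14.8340 * 2.2010 * 0.5879 = 19.1960 kJ/K

19.1960 kJ/K


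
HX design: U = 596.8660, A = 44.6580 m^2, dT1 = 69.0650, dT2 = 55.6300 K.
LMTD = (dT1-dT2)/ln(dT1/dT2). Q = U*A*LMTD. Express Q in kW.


LMTD = 62.1055 K
Q = 596.8660 * 44.6580 * 62.1055 = 1655412.1273 W = 1655.4121 kW

1655.4121 kW


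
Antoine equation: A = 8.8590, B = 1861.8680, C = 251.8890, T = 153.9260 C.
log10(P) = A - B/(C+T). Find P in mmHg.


C+T = 405.8150
B/(C+T) = 4.5880
log10(P) = 8.8590 - 4.5880 = 4.2710
P = 10^4.2710 = 18664.9851 mmHg

18664.9851 mmHg


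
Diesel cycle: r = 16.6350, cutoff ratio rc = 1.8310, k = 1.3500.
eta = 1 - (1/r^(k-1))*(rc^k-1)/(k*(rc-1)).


r^(k-1) = 2.6752
rc^k = 2.2627
eta = 0.5793 = 57.9262%

57.9262%


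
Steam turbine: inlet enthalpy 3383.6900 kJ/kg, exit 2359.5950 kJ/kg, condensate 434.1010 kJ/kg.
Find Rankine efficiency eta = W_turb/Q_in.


W = 1024.0950 kJ/kg
Q_in = 2949.5890 kJ/kg
eta = 0.3472 = 34.7199%

eta = 34.7199%


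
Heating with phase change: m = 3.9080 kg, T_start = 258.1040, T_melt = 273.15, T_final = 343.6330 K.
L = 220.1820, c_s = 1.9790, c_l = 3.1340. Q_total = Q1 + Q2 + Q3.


Q1 (sensible, solid) = 3.9080 * 1.9790 * 15.0460 = 116.3647 kJ
Q2 (latent) = 3.9080 * 220.1820 = 860.4713 kJ
Q3 (sensible, liquid) = 3.9080 * 3.1340 * 70.4830 = 863.2527 kJ
Q_total = 1840.0887 kJ

1840.0887 kJ


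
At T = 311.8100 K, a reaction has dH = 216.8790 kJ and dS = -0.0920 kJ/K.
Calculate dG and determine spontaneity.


T*dS = 311.8100 * -0.0920 = -28.6865 kJ
dG = 216.8790 + 28.6865 = 245.5655 kJ (non-spontaneous)

dG = 245.5655 kJ, non-spontaneous


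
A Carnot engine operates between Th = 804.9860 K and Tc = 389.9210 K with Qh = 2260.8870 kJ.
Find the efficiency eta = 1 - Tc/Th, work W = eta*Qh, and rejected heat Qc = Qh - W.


eta = 1 - 389.9210/804.9860 = 0.5156
W = 0.5156 * 2260.8870 = 1165.7533 kJ
Qc = 2260.8870 - 1165.7533 = 1095.1337 kJ

eta = 51.5618%, W = 1165.7533 kJ, Qc = 1095.1337 kJ


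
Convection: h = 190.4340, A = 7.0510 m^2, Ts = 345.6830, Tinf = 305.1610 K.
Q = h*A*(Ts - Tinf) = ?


dT = 40.5220 K
Q = 190.4340 * 7.0510 * 40.5220 = 54410.9209 W

54410.9209 W


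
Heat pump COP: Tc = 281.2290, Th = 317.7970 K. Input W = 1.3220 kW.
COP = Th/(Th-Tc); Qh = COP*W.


COP = 317.7970 / 36.5680 = 8.6906
Qh = 8.6906 * 1.3220 = 11.4889 kW

COP = 8.6906, Qh = 11.4889 kW


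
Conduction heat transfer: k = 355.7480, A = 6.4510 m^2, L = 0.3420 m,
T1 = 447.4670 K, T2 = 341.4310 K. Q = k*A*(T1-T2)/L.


dT = 106.0360 K
Q = 355.7480 * 6.4510 * 106.0360 / 0.3420 = 711535.7730 W

711535.7730 W


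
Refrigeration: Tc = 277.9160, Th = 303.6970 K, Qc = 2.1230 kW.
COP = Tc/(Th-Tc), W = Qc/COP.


COP = 277.9160 / 25.7810 = 10.7799
W = 2.1230 / 10.7799 = 0.1969 kW

COP = 10.7799, W = 0.1969 kW


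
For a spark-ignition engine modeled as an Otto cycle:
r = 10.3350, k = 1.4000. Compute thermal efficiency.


r^(k-1) = 2.5452
eta = 1 - 1/2.5452 = 0.6071 = 60.7106%

60.7106%


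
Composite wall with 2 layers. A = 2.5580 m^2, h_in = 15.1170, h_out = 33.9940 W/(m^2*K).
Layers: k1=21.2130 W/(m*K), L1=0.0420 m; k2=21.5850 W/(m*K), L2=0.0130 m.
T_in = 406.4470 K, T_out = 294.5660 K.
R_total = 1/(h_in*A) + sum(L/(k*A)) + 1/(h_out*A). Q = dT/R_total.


R_conv_in = 1/(15.1170*2.5580) = 0.0259
R_1 = 0.0420/(21.2130*2.5580) = 0.0008
R_2 = 0.0130/(21.5850*2.5580) = 0.0002
R_conv_out = 1/(33.9940*2.5580) = 0.0115
R_total = 0.0384 K/W
Q = 111.8810 / 0.0384 = 2915.8643 W

R_total = 0.0384 K/W, Q = 2915.8643 W


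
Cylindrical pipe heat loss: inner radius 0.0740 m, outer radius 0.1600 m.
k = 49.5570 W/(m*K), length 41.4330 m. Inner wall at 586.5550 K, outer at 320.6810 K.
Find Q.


dT = 265.8740 K
ln(ro/ri) = 0.7711
Q = 2*pi*49.5570*41.4330*265.8740 / 0.7711 = 4448273.7913 W

4448273.7913 W


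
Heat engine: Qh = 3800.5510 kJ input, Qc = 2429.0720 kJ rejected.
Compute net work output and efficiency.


W = 3800.5510 - 2429.0720 = 1371.4790 kJ
eta = 1371.4790 / 3800.5510 = 0.3609 = 36.0863%

W = 1371.4790 kJ, eta = 36.0863%


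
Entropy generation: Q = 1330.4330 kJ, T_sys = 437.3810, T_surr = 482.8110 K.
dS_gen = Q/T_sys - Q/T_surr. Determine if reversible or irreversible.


dS_sys = 1330.4330/437.3810 = 3.0418 kJ/K
dS_surr = -1330.4330/482.8110 = -2.7556 kJ/K
dS_gen = 3.0418 - 2.7556 = 0.2862 kJ/K (irreversible)

dS_gen = 0.2862 kJ/K, irreversible


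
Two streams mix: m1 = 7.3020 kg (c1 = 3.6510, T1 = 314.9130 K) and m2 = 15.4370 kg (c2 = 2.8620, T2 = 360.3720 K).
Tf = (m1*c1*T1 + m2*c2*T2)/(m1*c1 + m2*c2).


num = 24316.9403
den = 70.8403
Tf = 343.2642 K

343.2642 K


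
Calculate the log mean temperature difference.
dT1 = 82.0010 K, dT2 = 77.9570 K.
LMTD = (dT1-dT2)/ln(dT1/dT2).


dT1/dT2 = 1.0519
ln(dT1/dT2) = 0.0506
LMTD = 4.0440 / 0.0506 = 79.9620 K

79.9620 K


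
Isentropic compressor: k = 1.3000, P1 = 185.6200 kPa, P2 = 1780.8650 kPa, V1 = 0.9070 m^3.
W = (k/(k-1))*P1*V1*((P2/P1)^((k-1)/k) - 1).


(k-1)/k = 0.2308
(P2/P1)^exp = 1.6851
W = 4.3333 * 185.6200 * 0.9070 * (1.6851 - 1) = 499.7886 kJ

499.7886 kJ


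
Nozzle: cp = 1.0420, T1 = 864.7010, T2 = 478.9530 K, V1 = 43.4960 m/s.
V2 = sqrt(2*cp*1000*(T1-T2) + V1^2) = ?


dT = 385.7480 K
2*cp*1000*dT = 803898.8320
V1^2 = 1891.9020
V2 = sqrt(805790.7340) = 897.6585 m/s

897.6585 m/s


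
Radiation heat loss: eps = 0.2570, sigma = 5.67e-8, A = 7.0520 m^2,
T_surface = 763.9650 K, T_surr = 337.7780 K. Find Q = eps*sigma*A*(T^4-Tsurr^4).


T^4 = 3.4064e+11
Tsurr^4 = 1.3017e+10
Q = 0.2570 * 5.67e-8 * 7.0520 * 3.2762e+11 = 33666.6904 W

33666.6904 W


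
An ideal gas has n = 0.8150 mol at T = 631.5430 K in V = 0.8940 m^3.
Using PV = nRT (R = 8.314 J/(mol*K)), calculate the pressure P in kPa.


P = nRT/V = 0.8150 * 8.314 * 631.5430 / 0.8940
= 4279.2785 / 0.8940 = 4786.6650 Pa = 4.7867 kPa

4.7867 kPa


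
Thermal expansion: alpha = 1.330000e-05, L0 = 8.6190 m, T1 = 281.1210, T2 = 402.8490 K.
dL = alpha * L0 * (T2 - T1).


dT = 121.7280 K
dL = 1.330000e-05 * 8.6190 * 121.7280 = 0.013954 m
L_final = 8.632954 m

dL = 0.013954 m


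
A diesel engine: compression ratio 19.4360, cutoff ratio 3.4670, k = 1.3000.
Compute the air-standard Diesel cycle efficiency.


r^(k-1) = 2.4355
rc^k = 5.0343
eta = 0.4835 = 48.3495%

48.3495%


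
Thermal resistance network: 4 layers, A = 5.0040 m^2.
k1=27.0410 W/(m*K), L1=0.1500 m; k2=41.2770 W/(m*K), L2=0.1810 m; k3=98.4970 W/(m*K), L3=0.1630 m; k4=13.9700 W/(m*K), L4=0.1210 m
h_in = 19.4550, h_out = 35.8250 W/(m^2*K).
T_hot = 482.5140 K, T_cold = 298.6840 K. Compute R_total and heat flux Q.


R_conv_in = 1/(19.4550*5.0040) = 0.0103
R_1 = 0.1500/(27.0410*5.0040) = 0.0011
R_2 = 0.1810/(41.2770*5.0040) = 0.0009
R_3 = 0.1630/(98.4970*5.0040) = 0.0003
R_4 = 0.1210/(13.9700*5.0040) = 0.0017
R_conv_out = 1/(35.8250*5.0040) = 0.0056
R_total = 0.0199 K/W
Q = 183.8300 / 0.0199 = 9239.2688 W

R_total = 0.0199 K/W, Q = 9239.2688 W


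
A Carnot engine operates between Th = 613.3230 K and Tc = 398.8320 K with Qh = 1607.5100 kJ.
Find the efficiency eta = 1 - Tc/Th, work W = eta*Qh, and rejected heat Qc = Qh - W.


eta = 1 - 398.8320/613.3230 = 0.3497
W = 0.3497 * 1607.5100 = 562.1776 kJ
Qc = 1607.5100 - 562.1776 = 1045.3324 kJ

eta = 34.9719%, W = 562.1776 kJ, Qc = 1045.3324 kJ


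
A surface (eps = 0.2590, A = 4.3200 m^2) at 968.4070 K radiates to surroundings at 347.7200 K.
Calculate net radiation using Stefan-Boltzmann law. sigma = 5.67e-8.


T^4 = 8.7949e+11
Tsurr^4 = 1.4619e+10
Q = 0.2590 * 5.67e-8 * 4.3200 * 8.6487e+11 = 54867.9425 W

54867.9425 W


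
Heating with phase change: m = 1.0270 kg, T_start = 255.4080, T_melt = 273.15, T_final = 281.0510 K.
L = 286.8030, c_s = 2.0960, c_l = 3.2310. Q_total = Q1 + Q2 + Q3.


Q1 (sensible, solid) = 1.0270 * 2.0960 * 17.7420 = 38.1913 kJ
Q2 (latent) = 1.0270 * 286.8030 = 294.5467 kJ
Q3 (sensible, liquid) = 1.0270 * 3.2310 * 7.9010 = 26.2174 kJ
Q_total = 358.9554 kJ

358.9554 kJ


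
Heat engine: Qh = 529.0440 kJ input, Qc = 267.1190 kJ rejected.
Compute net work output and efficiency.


W = 529.0440 - 267.1190 = 261.9250 kJ
eta = 261.9250 / 529.0440 = 0.4951 = 49.5091%

W = 261.9250 kJ, eta = 49.5091%


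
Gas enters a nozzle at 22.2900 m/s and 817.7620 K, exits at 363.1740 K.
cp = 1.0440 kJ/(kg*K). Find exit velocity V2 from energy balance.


dT = 454.5880 K
2*cp*1000*dT = 949179.7440
V1^2 = 496.8441
V2 = sqrt(949676.5881) = 974.5135 m/s

974.5135 m/s


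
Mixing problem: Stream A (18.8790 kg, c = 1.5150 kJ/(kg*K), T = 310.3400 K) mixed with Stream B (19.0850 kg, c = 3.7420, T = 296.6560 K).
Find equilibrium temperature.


num = 30062.2526
den = 100.0178
Tf = 300.5692 K

300.5692 K


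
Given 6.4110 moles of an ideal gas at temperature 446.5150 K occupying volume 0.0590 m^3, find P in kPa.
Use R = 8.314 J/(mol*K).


P = nRT/V = 6.4110 * 8.314 * 446.5150 / 0.0590
= 23799.7201 / 0.0590 = 403385.0869 Pa = 403.3851 kPa

403.3851 kPa


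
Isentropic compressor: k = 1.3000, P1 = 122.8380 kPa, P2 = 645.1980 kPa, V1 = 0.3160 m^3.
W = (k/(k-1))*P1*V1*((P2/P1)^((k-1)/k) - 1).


(k-1)/k = 0.2308
(P2/P1)^exp = 1.4663
W = 4.3333 * 122.8380 * 0.3160 * (1.4663 - 1) = 78.4426 kJ

78.4426 kJ


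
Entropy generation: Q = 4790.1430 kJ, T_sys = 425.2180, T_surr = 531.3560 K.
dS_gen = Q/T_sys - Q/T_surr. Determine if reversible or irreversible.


dS_sys = 4790.1430/425.2180 = 11.2651 kJ/K
dS_surr = -4790.1430/531.3560 = -9.0149 kJ/K
dS_gen = 11.2651 - 9.0149 = 2.2502 kJ/K (irreversible)

dS_gen = 2.2502 kJ/K, irreversible


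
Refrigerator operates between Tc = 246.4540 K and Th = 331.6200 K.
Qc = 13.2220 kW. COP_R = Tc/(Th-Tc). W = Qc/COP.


COP = 246.4540 / 85.1660 = 2.8938
W = 13.2220 / 2.8938 = 4.5691 kW

COP = 2.8938, W = 4.5691 kW


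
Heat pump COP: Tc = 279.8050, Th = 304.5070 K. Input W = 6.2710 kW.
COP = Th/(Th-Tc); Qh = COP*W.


COP = 304.5070 / 24.7020 = 12.3272
Qh = 12.3272 * 6.2710 = 77.3040 kW

COP = 12.3272, Qh = 77.3040 kW


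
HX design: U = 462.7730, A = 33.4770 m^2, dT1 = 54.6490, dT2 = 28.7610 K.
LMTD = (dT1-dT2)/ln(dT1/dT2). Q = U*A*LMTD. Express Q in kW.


LMTD = 40.3296 K
Q = 462.7730 * 33.4770 * 40.3296 = 624796.3566 W = 624.7964 kW

624.7964 kW


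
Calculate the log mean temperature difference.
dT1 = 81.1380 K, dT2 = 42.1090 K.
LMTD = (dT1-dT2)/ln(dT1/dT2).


dT1/dT2 = 1.9269
ln(dT1/dT2) = 0.6559
LMTD = 39.0290 / 0.6559 = 59.5054 K

59.5054 K


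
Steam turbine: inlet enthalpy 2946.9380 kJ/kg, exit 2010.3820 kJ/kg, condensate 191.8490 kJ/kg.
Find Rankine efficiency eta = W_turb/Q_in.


W = 936.5560 kJ/kg
Q_in = 2755.0890 kJ/kg
eta = 0.3399 = 33.9937%

eta = 33.9937%


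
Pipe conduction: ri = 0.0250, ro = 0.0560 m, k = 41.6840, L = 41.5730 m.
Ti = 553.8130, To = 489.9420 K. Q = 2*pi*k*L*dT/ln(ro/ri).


dT = 63.8710 K
ln(ro/ri) = 0.8065
Q = 2*pi*41.6840*41.5730*63.8710 / 0.8065 = 862328.9396 W

862328.9396 W


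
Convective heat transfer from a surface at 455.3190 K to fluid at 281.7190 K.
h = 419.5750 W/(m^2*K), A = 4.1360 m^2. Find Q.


dT = 173.6000 K
Q = 419.5750 * 4.1360 * 173.6000 = 301258.8779 W

301258.8779 W


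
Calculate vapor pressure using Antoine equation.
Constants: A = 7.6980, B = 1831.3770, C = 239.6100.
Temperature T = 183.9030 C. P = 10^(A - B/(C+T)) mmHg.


C+T = 423.5130
B/(C+T) = 4.3243
log10(P) = 7.6980 - 4.3243 = 3.3737
P = 10^3.3737 = 2364.5465 mmHg

2364.5465 mmHg


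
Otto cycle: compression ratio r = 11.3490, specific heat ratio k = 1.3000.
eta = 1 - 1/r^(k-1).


r^(k-1) = 2.0725
eta = 1 - 1/2.0725 = 0.5175 = 51.7483%

51.7483%


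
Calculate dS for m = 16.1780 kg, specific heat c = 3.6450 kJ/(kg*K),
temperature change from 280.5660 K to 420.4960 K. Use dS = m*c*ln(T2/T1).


T2/T1 = 1.4987
ln(T2/T1) = 0.4046
dS = 16.1780 * 3.6450 * 0.4046 = 23.8603 kJ/K

23.8603 kJ/K


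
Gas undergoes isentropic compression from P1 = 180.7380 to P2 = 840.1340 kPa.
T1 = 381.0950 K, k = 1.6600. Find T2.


(k-1)/k = 0.3976
(P2/P1)^exp = 1.8421
T2 = 381.0950 * 1.8421 = 702.0126 K

702.0126 K


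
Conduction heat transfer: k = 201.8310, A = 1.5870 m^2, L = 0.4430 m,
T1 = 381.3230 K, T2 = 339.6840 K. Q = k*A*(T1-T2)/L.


dT = 41.6390 K
Q = 201.8310 * 1.5870 * 41.6390 / 0.4430 = 30106.5758 W

30106.5758 W


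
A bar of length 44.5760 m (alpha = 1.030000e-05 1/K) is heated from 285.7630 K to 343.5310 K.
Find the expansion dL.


dT = 57.7680 K
dL = 1.030000e-05 * 44.5760 * 57.7680 = 0.026523 m
L_final = 44.602523 m

dL = 0.026523 m


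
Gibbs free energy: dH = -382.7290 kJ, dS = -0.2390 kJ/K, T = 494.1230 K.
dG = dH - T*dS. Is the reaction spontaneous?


T*dS = 494.1230 * -0.2390 = -118.0954 kJ
dG = -382.7290 + 118.0954 = -264.6336 kJ (spontaneous)

dG = -264.6336 kJ, spontaneous


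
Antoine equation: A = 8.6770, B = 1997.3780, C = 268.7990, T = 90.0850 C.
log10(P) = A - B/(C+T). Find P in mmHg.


C+T = 358.8840
B/(C+T) = 5.5655
log10(P) = 8.6770 - 5.5655 = 3.1115
P = 10^3.1115 = 1292.6312 mmHg

1292.6312 mmHg


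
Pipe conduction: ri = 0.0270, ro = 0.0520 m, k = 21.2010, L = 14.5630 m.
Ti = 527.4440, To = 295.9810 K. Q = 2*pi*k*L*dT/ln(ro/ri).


dT = 231.4630 K
ln(ro/ri) = 0.6554
Q = 2*pi*21.2010*14.5630*231.4630 / 0.6554 = 685105.8309 W

685105.8309 W


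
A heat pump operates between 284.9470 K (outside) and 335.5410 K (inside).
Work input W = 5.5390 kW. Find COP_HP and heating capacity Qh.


COP = 335.5410 / 50.5940 = 6.6320
Qh = 6.6320 * 5.5390 = 36.7348 kW

COP = 6.6320, Qh = 36.7348 kW


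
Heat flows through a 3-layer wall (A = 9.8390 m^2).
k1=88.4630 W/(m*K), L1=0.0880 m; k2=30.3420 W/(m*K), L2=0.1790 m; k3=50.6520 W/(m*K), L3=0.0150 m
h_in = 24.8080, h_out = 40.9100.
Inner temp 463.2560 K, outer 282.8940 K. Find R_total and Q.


R_conv_in = 1/(24.8080*9.8390) = 0.0041
R_1 = 0.0880/(88.4630*9.8390) = 0.0001
R_2 = 0.1790/(30.3420*9.8390) = 0.0006
R_3 = 0.0150/(50.6520*9.8390) = 3.0098e-05
R_conv_out = 1/(40.9100*9.8390) = 0.0025
R_total = 0.0073 K/W
Q = 180.3620 / 0.0073 = 24666.2228 W

R_total = 0.0073 K/W, Q = 24666.2228 W


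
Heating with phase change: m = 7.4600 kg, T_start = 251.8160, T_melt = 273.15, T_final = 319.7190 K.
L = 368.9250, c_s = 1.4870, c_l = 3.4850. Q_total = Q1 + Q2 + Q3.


Q1 (sensible, solid) = 7.4600 * 1.4870 * 21.3340 = 236.6585 kJ
Q2 (latent) = 7.4600 * 368.9250 = 2752.1805 kJ
Q3 (sensible, liquid) = 7.4600 * 3.4850 * 46.5690 = 1210.7055 kJ
Q_total = 4199.5445 kJ

4199.5445 kJ


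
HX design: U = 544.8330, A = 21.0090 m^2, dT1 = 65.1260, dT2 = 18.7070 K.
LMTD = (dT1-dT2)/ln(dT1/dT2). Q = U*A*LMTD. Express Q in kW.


LMTD = 37.2118 K
Q = 544.8330 * 21.0090 * 37.2118 = 425941.2978 W = 425.9413 kW

425.9413 kW


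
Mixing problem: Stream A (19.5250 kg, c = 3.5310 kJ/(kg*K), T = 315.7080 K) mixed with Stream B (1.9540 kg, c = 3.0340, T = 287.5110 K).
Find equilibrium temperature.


num = 23470.2762
den = 74.8712
Tf = 313.4753 K

313.4753 K


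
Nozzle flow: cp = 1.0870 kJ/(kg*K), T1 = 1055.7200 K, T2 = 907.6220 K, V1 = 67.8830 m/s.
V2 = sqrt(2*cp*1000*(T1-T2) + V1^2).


dT = 148.0980 K
2*cp*1000*dT = 321965.0520
V1^2 = 4608.1017
V2 = sqrt(326573.1537) = 571.4658 m/s

571.4658 m/s


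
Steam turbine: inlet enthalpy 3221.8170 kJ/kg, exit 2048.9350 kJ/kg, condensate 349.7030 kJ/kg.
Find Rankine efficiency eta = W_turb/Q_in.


W = 1172.8820 kJ/kg
Q_in = 2872.1140 kJ/kg
eta = 0.4084 = 40.8369%

eta = 40.8369%


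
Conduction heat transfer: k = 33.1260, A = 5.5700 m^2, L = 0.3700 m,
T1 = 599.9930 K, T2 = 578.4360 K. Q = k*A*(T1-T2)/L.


dT = 21.5570 K
Q = 33.1260 * 5.5700 * 21.5570 / 0.3700 = 10750.0576 W

10750.0576 W


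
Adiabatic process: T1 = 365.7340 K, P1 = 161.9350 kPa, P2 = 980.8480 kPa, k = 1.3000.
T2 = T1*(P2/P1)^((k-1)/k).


(k-1)/k = 0.2308
(P2/P1)^exp = 1.5154
T2 = 365.7340 * 1.5154 = 554.2263 K

554.2263 K


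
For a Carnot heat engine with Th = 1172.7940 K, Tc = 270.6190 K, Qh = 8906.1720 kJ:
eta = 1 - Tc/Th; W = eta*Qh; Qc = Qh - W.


eta = 1 - 270.6190/1172.7940 = 0.7693
W = 0.7693 * 8906.1720 = 6851.0972 kJ
Qc = 8906.1720 - 6851.0972 = 2055.0748 kJ

eta = 76.9253%, W = 6851.0972 kJ, Qc = 2055.0748 kJ


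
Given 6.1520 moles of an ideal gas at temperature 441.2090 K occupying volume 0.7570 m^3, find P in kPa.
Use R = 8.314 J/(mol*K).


P = nRT/V = 6.1520 * 8.314 * 441.2090 / 0.7570
= 22566.8379 / 0.7570 = 29810.8823 Pa = 29.8109 kPa

29.8109 kPa


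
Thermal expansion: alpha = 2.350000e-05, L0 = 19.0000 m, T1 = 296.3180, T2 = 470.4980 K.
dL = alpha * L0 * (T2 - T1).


dT = 174.1800 K
dL = 2.350000e-05 * 19.0000 * 174.1800 = 0.077771 m
L_final = 19.077771 m

dL = 0.077771 m


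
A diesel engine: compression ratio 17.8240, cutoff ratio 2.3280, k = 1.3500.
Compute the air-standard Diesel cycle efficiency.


r^(k-1) = 2.7406
rc^k = 3.1292
eta = 0.5667 = 56.6665%

56.6665%


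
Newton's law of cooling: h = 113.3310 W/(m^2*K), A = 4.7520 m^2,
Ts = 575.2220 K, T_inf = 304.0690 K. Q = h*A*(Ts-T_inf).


dT = 271.1530 K
Q = 113.3310 * 4.7520 * 271.1530 = 146029.1531 W

146029.1531 W


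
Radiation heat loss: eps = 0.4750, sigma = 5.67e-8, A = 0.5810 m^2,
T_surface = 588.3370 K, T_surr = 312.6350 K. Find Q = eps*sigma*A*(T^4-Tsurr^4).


T^4 = 1.1981e+11
Tsurr^4 = 9.5532e+09
Q = 0.4750 * 5.67e-8 * 0.5810 * 1.1026e+11 = 1725.3239 W

1725.3239 W


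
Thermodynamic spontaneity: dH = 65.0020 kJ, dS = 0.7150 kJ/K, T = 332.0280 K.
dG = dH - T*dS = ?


T*dS = 332.0280 * 0.7150 = 237.4000 kJ
dG = 65.0020 - 237.4000 = -172.3980 kJ (spontaneous)

dG = -172.3980 kJ, spontaneous


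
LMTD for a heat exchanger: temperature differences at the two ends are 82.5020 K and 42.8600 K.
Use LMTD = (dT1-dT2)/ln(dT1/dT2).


dT1/dT2 = 1.9249
ln(dT1/dT2) = 0.6549
LMTD = 39.6420 / 0.6549 = 60.5329 K

60.5329 K


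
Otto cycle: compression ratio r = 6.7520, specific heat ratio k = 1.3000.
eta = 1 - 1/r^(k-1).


r^(k-1) = 1.7735
eta = 1 - 1/1.7735 = 0.4361 = 43.6141%

43.6141%


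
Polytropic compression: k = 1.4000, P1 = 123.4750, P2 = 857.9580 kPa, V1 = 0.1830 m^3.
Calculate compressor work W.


(k-1)/k = 0.2857
(P2/P1)^exp = 1.7400
W = 3.5000 * 123.4750 * 0.1830 * (1.7400 - 1) = 58.5202 kJ

58.5202 kJ


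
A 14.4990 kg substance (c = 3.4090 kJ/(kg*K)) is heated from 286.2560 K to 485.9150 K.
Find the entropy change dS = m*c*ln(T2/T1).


T2/T1 = 1.6975
ln(T2/T1) = 0.5291
dS = 14.4990 * 3.4090 * 0.5291 = 26.1542 kJ/K

26.1542 kJ/K


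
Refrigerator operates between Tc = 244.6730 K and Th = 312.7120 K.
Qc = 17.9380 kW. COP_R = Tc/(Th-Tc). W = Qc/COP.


COP = 244.6730 / 68.0390 = 3.5961
W = 17.9380 / 3.5961 = 4.9882 kW

COP = 3.5961, W = 4.9882 kW


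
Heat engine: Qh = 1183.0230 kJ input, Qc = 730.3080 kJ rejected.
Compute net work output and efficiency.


W = 1183.0230 - 730.3080 = 452.7150 kJ
eta = 452.7150 / 1183.0230 = 0.3827 = 38.2676%

W = 452.7150 kJ, eta = 38.2676%


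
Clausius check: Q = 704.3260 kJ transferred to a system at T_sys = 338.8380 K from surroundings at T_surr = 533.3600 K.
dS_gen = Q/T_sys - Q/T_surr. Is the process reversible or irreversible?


dS_sys = 704.3260/338.8380 = 2.0787 kJ/K
dS_surr = -704.3260/533.3600 = -1.3205 kJ/K
dS_gen = 2.0787 - 1.3205 = 0.7581 kJ/K (irreversible)

dS_gen = 0.7581 kJ/K, irreversible


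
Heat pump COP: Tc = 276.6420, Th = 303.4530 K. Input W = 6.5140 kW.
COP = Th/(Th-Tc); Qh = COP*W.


COP = 303.4530 / 26.8110 = 11.3182
Qh = 11.3182 * 6.5140 = 73.7269 kW

COP = 11.3182, Qh = 73.7269 kW


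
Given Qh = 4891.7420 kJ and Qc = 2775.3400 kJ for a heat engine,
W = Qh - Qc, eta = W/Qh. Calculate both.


W = 4891.7420 - 2775.3400 = 2116.4020 kJ
eta = 2116.4020 / 4891.7420 = 0.4326 = 43.2648%

W = 2116.4020 kJ, eta = 43.2648%
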